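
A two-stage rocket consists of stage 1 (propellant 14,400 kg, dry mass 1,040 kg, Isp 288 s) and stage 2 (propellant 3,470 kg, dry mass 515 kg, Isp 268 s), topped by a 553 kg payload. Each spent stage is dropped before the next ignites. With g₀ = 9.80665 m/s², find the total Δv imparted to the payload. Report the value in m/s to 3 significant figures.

Δv ≈ 7410 m/s

Ignition mass of stage 1 = 14,400+1,040 + 3,470+515 + 553 = 19,978 kg.
Stage 1: m₀ = 19,978 kg, m_f = 19,978 − 14,400 = 5,578 kg; Δv = 288×9.80665×ln(3.582) = 2824.3×1.2758 ≈ 3603 m/s.
Stage 2: m₀ = 4,538 kg, m_f = 4,538 − 3,470 = 1,068 kg; Δv = 268×9.80665×ln(4.249) = 2628.2×1.4467 ≈ 3802 m/s.
Total Δv = 3603 + 3802 = 7405 m/s.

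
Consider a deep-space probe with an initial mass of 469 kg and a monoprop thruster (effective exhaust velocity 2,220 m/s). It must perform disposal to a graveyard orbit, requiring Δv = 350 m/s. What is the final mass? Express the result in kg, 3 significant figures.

m₀/m_f = exp(Δv / v_e) = exp(350 / 2220.0) = exp(0.1577) = 1.1708.
m_f = m₀ / 1.1708 = 469 / 1.1708 = 400.581 kg.

final mass ≈ 401 kg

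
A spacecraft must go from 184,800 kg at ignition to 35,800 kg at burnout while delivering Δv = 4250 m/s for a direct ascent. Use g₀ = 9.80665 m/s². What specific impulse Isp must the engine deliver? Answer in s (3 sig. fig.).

ln(m₀/m_f) = ln(184800/35800) = ln(5.162) = 1.6413.
v_e = Δv / ln(m₀/m_f) = 4250 / 1.6413 = 2589.4 m/s.
Isp = v_e / g₀ = 2589.4 / 9.80665 = 264.0 s.

Isp ≈ 264 s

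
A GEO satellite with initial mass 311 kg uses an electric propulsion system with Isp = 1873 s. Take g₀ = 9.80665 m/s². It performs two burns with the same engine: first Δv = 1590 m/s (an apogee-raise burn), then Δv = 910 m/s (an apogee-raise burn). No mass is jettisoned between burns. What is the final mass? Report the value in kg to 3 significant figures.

final mass ≈ 271 kg

v_e = Isp · g₀ = 1873 × 9.80665 = 18367.9 m/s.
After the first burn: m = 311 × exp(−1590/18367.9) = 311 × 0.91708 = 285.212 kg.
After the second burn: m = 285.212 × exp(−910/18367.9) = 285.212 × 0.95166 = 271.425 kg.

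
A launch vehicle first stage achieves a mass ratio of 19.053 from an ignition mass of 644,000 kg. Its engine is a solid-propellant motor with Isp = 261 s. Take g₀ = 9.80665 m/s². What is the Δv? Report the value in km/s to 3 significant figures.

Δv ≈ 7.54 km/s

v_e = Isp · g₀ = 261 × 9.80665 = 2559.5 m/s.
Δv = v_e · ln(19.053) = 2559.5 × 2.9472 ≈ 7543.5 m/s.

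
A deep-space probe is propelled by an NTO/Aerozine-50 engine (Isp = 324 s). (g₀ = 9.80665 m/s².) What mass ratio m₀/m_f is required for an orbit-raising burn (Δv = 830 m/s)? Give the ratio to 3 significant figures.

mass ratio ≈ 1.30

v_e = Isp · g₀ = 324 × 9.80665 = 3177.4 m/s.
By the Tsiolkovsky rocket equation, m₀/m_f = exp(Δv / v_e) = exp(830 / 3177.4) = exp(0.2612) = 1.2985.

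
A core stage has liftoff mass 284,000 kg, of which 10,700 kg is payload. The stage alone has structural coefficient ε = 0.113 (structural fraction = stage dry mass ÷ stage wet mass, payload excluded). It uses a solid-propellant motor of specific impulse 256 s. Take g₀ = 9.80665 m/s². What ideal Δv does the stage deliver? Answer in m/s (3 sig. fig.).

Δv ≈ 4820 m/s

Stage wet mass = m₀ − payload = 284,000 − 10,700 = 273,300 kg.
Stage dry mass = ε × stage wet mass = 0.113 × 273,300 = 30,882.9 kg.
Burnout mass m_f = stage dry + payload = 30,882.9 + 10,700 = 41,582.9 kg.
v_e = Isp · g₀ = 256 × 9.80665 = 2510.5 m/s.
Rocket equation: Δv = v_e · ln(284,000/41,582.9) = 2510.5 × ln(6.83) = 2510.5 × 1.9213 ≈ 4823 m/s.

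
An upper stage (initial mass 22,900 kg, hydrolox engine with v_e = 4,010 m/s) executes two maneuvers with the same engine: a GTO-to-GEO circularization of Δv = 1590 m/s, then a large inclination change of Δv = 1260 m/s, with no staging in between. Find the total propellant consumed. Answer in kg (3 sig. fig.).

After the first burn: m = 22900 × exp(−1590/4010.0) = 22900 × 0.67266 = 15,403.9 kg.
After the second burn: m = 15,403.9 × exp(−1260/4010.0) = 15,403.9 × 0.73036 = 11,250.4 kg.
Total propellant = m₀ − m_final = 22900 − 11,250.4 = 11,649.6 kg.

total propellant consumed ≈ 11600 kg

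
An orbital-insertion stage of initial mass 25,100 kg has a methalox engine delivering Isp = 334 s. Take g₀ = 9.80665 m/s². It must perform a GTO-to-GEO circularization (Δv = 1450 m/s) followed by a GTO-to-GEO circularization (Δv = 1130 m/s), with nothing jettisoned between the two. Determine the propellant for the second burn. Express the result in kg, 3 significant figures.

propellant for the second burn ≈ 4700 kg

v_e = Isp · g₀ = 334 × 9.80665 = 3275.4 m/s.
After the first burn: m = 25100 × exp(−1450/3275.4) = 25100 × 0.64231 = 16,122 kg.
After the second burn: m = 16,122 × exp(−1130/3275.4) = 16,122 × 0.70822 = 11,417.9 kg.
Second-burn propellant = 16,122 − 11,417.9 = 4,704.1 kg.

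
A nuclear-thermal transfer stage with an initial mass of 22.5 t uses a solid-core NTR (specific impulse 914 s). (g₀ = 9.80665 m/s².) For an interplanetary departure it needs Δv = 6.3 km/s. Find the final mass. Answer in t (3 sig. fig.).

final mass ≈ 11.1 t

v_e = Isp · g₀ = 914 × 9.80665 = 8963.3 m/s.
Rocket equation: m₀/m_f = exp(Δv / v_e) = exp(6300 / 8963.3) = exp(0.7029) = 2.0195.
m_f = m₀ / 2.0195 = 22.5 / 2.0195 = 11.1414 t.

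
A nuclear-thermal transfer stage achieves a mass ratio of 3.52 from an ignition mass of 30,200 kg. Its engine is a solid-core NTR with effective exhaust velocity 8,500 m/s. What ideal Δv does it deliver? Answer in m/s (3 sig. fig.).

Δv ≈ 10700 m/s

Δv = v_e · ln(3.52) = 8500.0 × 1.2585 ≈ 10696.9 m/s.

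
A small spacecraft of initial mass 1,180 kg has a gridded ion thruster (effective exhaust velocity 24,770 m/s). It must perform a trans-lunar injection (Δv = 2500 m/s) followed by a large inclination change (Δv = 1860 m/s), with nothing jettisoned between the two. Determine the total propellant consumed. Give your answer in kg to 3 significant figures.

total propellant consumed ≈ 190 kg

After the first burn: m = 1180 × exp(−2500/24770.0) = 1180 × 0.90400 = 1,066.72 kg.
After the second burn: m = 1,066.72 × exp(−1860/24770.0) = 1,066.72 × 0.92766 = 989.553 kg.
Total propellant = m₀ − m_final = 1180 − 989.553 = 190.447 kg.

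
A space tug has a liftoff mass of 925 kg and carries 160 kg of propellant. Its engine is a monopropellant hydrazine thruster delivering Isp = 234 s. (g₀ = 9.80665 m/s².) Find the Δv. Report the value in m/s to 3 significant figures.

Δv ≈ 436 m/s

v_e = Isp · g₀ = 234 × 9.80665 = 2294.8 m/s.
m_f = m₀ − m_prop = 925 − 160 = 765 kg.
Using Δv = v_e ln(m₀/m_f): Δv = v_e · ln(m₀/m_f) = 2294.8 × ln(1.209) = 2294.8 × 0.1899 ≈ 435.8 m/s.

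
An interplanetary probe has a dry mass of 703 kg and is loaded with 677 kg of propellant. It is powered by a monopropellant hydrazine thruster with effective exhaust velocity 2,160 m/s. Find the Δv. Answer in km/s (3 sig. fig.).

Δv ≈ 1.46 km/s

m₀ = m_dry + m_prop = 703 + 677 = 1,380 kg.
Δv = v_e · ln(m₀/m_f) = 2160.0 × ln(1.963) = 2160.0 × 0.6745 ≈ 1456.9 m/s.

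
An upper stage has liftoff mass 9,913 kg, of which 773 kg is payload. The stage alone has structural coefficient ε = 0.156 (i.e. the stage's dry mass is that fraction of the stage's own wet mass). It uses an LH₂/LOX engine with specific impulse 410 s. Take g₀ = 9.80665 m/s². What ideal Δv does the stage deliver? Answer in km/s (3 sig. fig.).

Stage wet mass = m₀ − payload = 9,913 − 773 = 9,140 kg.
Stage dry mass = ε × stage wet mass = 0.156 × 9,140 = 1,425.84 kg.
Burnout mass m_f = stage dry + payload = 1,425.84 + 773 = 2,198.84 kg.
v_e = Isp · g₀ = 410 × 9.80665 = 4020.7 m/s.
Δv = v_e · ln(9,913/2,198.84) = 4020.7 × ln(4.508) = 4020.7 × 1.5059 ≈ 6055 m/s.

Δv ≈ 6.05 km/s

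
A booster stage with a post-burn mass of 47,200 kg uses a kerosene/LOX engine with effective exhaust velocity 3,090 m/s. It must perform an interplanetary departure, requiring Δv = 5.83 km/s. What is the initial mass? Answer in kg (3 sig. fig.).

initial mass ≈ 311000 kg

By the Tsiolkovsky rocket equation, m₀/m_f = exp(Δv / v_e) = exp(5830 / 3090.0) = exp(1.8867) = 6.5978.
m₀ = m_f × 6.5978 = 47,200 × 6.5978 = 311,416 kg.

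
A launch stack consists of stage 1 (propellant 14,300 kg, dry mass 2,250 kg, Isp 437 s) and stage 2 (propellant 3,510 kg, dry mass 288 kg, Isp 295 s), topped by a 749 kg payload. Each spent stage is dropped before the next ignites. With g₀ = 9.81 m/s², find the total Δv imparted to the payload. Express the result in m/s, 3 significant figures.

Ignition mass of stage 1 = 14,300+2,250 + 3,510+288 + 749 = 21,097 kg.
Stage 1: m₀ = 21,097 kg, m_f = 21,097 − 14,300 = 6,797 kg; Δv = 437×9.81×ln(3.104) = 4287.0×1.1326 ≈ 4856 m/s.
Stage 2: m₀ = 4,547 kg, m_f = 4,547 − 3,510 = 1,037 kg; Δv = 295×9.81×ln(4.385) = 2894.0×1.4781 ≈ 4278 m/s.
Total Δv = 4856 + 4278 = 9134 m/s.

Δv ≈ 9130 m/s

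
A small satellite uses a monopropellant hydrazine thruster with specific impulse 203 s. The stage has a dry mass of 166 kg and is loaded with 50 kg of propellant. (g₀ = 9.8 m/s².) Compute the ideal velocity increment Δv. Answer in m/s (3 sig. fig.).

v_e = Isp · g₀ = 203 × 9.8 = 1989.4 m/s.
m₀ = m_dry + m_prop = 166 + 50 = 216 kg.
Δv = v_e · ln(m₀/m_f) = 1989.4 × ln(1.301) = 1989.4 × 0.2633 ≈ 523.8 m/s.

Δv ≈ 524 m/s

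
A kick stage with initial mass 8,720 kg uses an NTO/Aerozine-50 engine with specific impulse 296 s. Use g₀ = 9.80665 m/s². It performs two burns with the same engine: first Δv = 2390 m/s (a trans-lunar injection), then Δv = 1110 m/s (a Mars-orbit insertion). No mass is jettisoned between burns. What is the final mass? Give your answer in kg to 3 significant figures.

v_e = Isp · g₀ = 296 × 9.80665 = 2902.8 m/s.
After the first burn: m = 8720 × exp(−2390/2902.8) = 8720 × 0.43896 = 3,827.73 kg.
After the second burn: m = 3,827.73 × exp(−1110/2902.8) = 3,827.73 × 0.68223 = 2,611.39 kg.

final mass ≈ 2610 kg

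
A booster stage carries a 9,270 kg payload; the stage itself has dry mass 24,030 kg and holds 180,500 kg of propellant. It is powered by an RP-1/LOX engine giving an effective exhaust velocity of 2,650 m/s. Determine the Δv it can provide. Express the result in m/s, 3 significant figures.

Δv ≈ 4930 m/s

m₀ = payload + dry + propellant = 9,270 + 24,030 + 180,500 = 213,800 kg.
m_f = payload + dry = 9,270 + 24,030 = 33,300 kg.
Δv = v_e · ln(m₀/m_f) = 2650.0 × ln(6.42) = 2650.0 × 1.8595 ≈ 4927.6 m/s.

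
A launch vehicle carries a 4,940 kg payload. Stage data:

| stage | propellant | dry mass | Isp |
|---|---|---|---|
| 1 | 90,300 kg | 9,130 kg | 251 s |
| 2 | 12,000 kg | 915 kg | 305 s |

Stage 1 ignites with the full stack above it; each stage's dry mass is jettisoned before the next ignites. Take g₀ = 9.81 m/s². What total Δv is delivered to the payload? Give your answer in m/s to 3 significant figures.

Δv ≈ 6950 m/s

Ignition mass of stage 1 = 90,300+9,130 + 12,000+915 + 4,940 = 117,285 kg.
Stage 1: m₀ = 117,285 kg, m_f = 117,285 − 90,300 = 26,985 kg; Δv = 251×9.81×ln(4.346) = 2462.3×1.4693 ≈ 3618 m/s.
Stage 2: m₀ = 17,855 kg, m_f = 17,855 − 12,000 = 5,855 kg; Δv = 305×9.81×ln(3.05) = 2992.1×1.1150 ≈ 3336 m/s.
Total Δv = 3618 + 3336 = 6954 m/s.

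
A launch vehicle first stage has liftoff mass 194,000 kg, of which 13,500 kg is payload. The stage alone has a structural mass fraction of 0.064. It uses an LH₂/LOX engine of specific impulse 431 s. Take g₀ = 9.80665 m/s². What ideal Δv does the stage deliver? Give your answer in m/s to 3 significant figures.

Δv ≈ 8650 m/s

Stage wet mass = m₀ − payload = 194,000 − 13,500 = 180,500 kg.
Stage dry mass = ε × stage wet mass = 0.064 × 180,500 = 11,552 kg.
Burnout mass m_f = stage dry + payload = 11,552 + 13,500 = 25,052 kg.
v_e = Isp · g₀ = 431 × 9.80665 = 4226.7 m/s.
Δv = v_e · ln(194,000/25,052) = 4226.7 × ln(7.744) = 4226.7 × 2.0469 ≈ 8652 m/s.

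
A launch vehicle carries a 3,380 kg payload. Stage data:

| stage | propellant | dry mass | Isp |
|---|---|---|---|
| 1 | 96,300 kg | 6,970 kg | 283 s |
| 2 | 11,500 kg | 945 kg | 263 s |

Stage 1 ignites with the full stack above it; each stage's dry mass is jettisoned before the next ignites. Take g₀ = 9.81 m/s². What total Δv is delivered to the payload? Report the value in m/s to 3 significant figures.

Δv ≈ 7940 m/s

Ignition mass of stage 1 = 96,300+6,970 + 11,500+945 + 3,380 = 119,095 kg.
Stage 1: m₀ = 119,095 kg, m_f = 119,095 − 96,300 = 22,795 kg; Δv = 283×9.81×ln(5.225) = 2776.2×1.6534 ≈ 4590 m/s.
Stage 2: m₀ = 15,825 kg, m_f = 15,825 − 11,500 = 4,325 kg; Δv = 263×9.81×ln(3.659) = 2580.0×1.2972 ≈ 3347 m/s.
Total Δv = 4590 + 3347 = 7937 m/s.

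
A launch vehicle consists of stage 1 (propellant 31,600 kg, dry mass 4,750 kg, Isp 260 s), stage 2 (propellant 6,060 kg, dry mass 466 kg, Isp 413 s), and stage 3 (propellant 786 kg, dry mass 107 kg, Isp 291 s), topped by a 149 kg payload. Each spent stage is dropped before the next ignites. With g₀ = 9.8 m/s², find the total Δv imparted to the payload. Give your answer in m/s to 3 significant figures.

Δv ≈ 13800 m/s

Ignition mass of stage 1 = 31,600+4,750 + 6,060+466 + 786+107 + 149 = 43,918 kg.
Stage 1: m₀ = 43,918 kg, m_f = 43,918 − 31,600 = 12,318 kg; Δv = 260×9.8×ln(3.565) = 2548.0×1.2713 ≈ 3239 m/s.
Stage 2: m₀ = 7,568 kg, m_f = 7,568 − 6,060 = 1,508 kg; Δv = 413×9.8×ln(5.019) = 4047.4×1.6131 ≈ 6529 m/s.
Stage 3: m₀ = 1,042 kg, m_f = 1,042 − 786 = 256 kg; Δv = 291×9.8×ln(4.07) = 2851.8×1.4037 ≈ 4003 m/s.
Total Δv = 3239 + 6529 + 4003 = 13771 m/s.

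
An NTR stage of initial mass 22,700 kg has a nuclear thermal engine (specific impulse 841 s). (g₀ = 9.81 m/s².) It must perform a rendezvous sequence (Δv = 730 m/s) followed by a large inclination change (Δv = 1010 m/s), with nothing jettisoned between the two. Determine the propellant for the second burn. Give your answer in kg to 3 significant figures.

v_e = Isp · g₀ = 841 × 9.81 = 8250.2 m/s.
After the first burn: m = 22700 × exp(−730/8250.2) = 22700 × 0.91532 = 20,777.8 kg.
After the second burn: m = 20,777.8 × exp(−1010/8250.2) = 20,777.8 × 0.88478 = 18,383.8 kg.
Second-burn propellant = 20,777.8 − 18,383.8 = 2,394 kg.

propellant for the second burn ≈ 2390 kg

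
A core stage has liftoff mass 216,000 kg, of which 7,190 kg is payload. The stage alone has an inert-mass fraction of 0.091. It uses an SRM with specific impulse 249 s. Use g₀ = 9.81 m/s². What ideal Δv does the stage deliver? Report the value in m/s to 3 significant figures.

Stage wet mass = m₀ − payload = 216,000 − 7,190 = 208,810 kg.
Stage dry mass = ε × stage wet mass = 0.091 × 208,810 = 19,001.7 kg.
Burnout mass m_f = stage dry + payload = 19,001.7 + 7,190 = 26,191.7 kg.
v_e = Isp · g₀ = 249 × 9.81 = 2442.7 m/s.
From the ideal rocket equation, Δv = v_e · ln(216,000/26,191.7) = 2442.7 × ln(8.247) = 2442.7 × 2.1098 ≈ 5154 m/s.

Δv ≈ 5150 m/s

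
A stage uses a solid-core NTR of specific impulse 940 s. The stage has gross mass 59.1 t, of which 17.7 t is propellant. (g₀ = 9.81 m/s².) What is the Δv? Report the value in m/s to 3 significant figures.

Δv ≈ 3280 m/s

v_e = Isp · g₀ = 940 × 9.81 = 9221.4 m/s.
m_f = m₀ − m_prop = 59.1 − 17.7 = 41.4 t.
Using Δv = v_e ln(m₀/m_f): Δv = v_e · ln(m₀/m_f) = 9221.4 × ln(1.428) = 9221.4 × 0.3560 ≈ 3282.4 m/s.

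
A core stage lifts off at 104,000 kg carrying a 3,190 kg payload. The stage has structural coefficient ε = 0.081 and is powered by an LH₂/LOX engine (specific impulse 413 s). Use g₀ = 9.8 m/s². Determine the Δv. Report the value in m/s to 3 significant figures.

Δv ≈ 8960 m/s

Stage wet mass = m₀ − payload = 104,000 − 3,190 = 100,810 kg.
Stage dry mass = ε × stage wet mass = 0.081 × 100,810 = 8,165.61 kg.
Burnout mass m_f = stage dry + payload = 8,165.61 + 3,190 = 11,355.61 kg.
v_e = Isp · g₀ = 413 × 9.8 = 4047.4 m/s.
Using Δv = v_e ln(m₀/m_f): Δv = v_e · ln(104,000/11,355.61) = 4047.4 × ln(9.158) = 4047.4 × 2.2147 ≈ 8964 m/s.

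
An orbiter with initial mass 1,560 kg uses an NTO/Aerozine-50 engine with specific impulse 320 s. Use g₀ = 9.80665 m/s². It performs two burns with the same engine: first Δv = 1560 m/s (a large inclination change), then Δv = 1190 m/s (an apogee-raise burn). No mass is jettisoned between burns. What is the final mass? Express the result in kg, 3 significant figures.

v_e = Isp · g₀ = 320 × 9.80665 = 3138.1 m/s.
After the first burn: m = 1560 × exp(−1560/3138.1) = 1560 × 0.60829 = 948.932 kg.
After the second burn: m = 948.932 × exp(−1190/3138.1) = 948.932 × 0.68440 = 649.449 kg.

final mass ≈ 649 kg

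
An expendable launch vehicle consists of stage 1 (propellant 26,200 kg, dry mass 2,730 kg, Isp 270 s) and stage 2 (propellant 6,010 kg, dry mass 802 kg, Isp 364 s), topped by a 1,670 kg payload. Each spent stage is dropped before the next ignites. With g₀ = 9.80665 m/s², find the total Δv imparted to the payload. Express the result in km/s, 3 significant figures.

Δv ≈ 7.59 km/s

Ignition mass of stage 1 = 26,200+2,730 + 6,010+802 + 1,670 = 37,412 kg.
Stage 1: m₀ = 37,412 kg, m_f = 37,412 − 26,200 = 11,212 kg; Δv = 270×9.80665×ln(3.337) = 2647.8×1.2050 ≈ 3191 m/s.
Stage 2: m₀ = 8,482 kg, m_f = 8,482 − 6,010 = 2,472 kg; Δv = 364×9.80665×ln(3.431) = 3569.6×1.2329 ≈ 4401 m/s.
Total Δv = 3191 + 4401 = 7592 m/s.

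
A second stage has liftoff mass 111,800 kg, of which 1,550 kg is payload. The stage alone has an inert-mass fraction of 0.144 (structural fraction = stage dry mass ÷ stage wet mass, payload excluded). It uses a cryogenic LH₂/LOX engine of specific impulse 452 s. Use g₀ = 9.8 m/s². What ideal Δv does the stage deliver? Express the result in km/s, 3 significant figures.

Stage wet mass = m₀ − payload = 111,800 − 1,550 = 110,250 kg.
Stage dry mass = ε × stage wet mass = 0.144 × 110,250 = 15,876 kg.
Burnout mass m_f = stage dry + payload = 15,876 + 1,550 = 17,426 kg.
v_e = Isp · g₀ = 452 × 9.8 = 4429.6 m/s.
Δv = v_e · ln(111,800/17,426) = 4429.6 × ln(6.416) = 4429.6 × 1.8587 ≈ 8234 m/s.

Δv ≈ 8.23 km/s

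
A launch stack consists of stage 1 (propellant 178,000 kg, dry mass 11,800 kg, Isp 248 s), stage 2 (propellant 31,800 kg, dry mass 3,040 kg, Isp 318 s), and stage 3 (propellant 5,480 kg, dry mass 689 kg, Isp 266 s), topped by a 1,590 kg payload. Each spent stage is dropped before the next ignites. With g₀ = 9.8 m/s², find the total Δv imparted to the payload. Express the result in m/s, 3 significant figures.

Ignition mass of stage 1 = 178,000+11,800 + 31,800+3,040 + 5,480+689 + 1,590 = 232,399 kg.
Stage 1: m₀ = 232,399 kg, m_f = 232,399 − 178,000 = 54,399 kg; Δv = 248×9.8×ln(4.272) = 2430.4×1.4521 ≈ 3529 m/s.
Stage 2: m₀ = 42,599 kg, m_f = 42,599 − 31,800 = 10,799 kg; Δv = 318×9.8×ln(3.945) = 3116.4×1.3724 ≈ 4277 m/s.
Stage 3: m₀ = 7,759 kg, m_f = 7,759 − 5,480 = 2,279 kg; Δv = 266×9.8×ln(3.405) = 2606.8×1.2251 ≈ 3194 m/s.
Total Δv = 3529 + 4277 + 3194 = 11000 m/s.

Δv ≈ 11000 m/s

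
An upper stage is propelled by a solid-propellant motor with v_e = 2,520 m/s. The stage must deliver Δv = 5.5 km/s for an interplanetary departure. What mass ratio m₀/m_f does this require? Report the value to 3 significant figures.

mass ratio ≈ 8.87

m₀/m_f = exp(Δv / v_e) = exp(5500 / 2520.0) = exp(2.1825) = 8.8688.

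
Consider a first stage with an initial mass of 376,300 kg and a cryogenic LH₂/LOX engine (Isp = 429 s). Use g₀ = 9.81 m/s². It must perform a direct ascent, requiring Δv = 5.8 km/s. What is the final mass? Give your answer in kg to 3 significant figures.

v_e = Isp · g₀ = 429 × 9.81 = 4208.5 m/s.
Rocket equation: m₀/m_f = exp(Δv / v_e) = exp(5800 / 4208.5) = exp(1.3782) = 3.9676.
m_f = m₀ / 3.9676 = 376,300 / 3.9676 = 94,843.2 kg.

final mass ≈ 94800 kg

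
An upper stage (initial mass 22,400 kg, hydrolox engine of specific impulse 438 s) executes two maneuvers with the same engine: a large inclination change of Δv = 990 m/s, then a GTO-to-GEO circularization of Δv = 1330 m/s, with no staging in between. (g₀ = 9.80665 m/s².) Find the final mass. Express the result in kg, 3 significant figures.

final mass ≈ 13100 kg

v_e = Isp · g₀ = 438 × 9.80665 = 4295.3 m/s.
After the first burn: m = 22400 × exp(−990/4295.3) = 22400 × 0.79415 = 17,789 kg.
After the second burn: m = 17,789 × exp(−1330/4295.3) = 17,789 × 0.73371 = 13,052 kg.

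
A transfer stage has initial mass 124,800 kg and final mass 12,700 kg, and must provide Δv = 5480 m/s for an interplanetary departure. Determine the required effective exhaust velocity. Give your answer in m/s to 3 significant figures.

ln(m₀/m_f) = ln(124800/12700) = ln(9.827) = 2.2851.
By the Tsiolkovsky rocket equation, v_e = Δv / ln(m₀/m_f) = 5480 / 2.2851 = 2398.1 m/s.

v_e ≈ 2400 m/s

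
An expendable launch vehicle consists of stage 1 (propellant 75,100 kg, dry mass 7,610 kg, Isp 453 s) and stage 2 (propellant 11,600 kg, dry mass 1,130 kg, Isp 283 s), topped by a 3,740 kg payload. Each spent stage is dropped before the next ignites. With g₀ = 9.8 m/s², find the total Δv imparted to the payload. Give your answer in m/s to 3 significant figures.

Δv ≈ 9660 m/s

Ignition mass of stage 1 = 75,100+7,610 + 11,600+1,130 + 3,740 = 99,180 kg.
Stage 1: m₀ = 99,180 kg, m_f = 99,180 − 75,100 = 24,080 kg; Δv = 453×9.8×ln(4.119) = 4439.4×1.4156 ≈ 6284 m/s.
Stage 2: m₀ = 16,470 kg, m_f = 16,470 − 11,600 = 4,870 kg; Δv = 283×9.8×ln(3.382) = 2773.4×1.2184 ≈ 3379 m/s.
Total Δv = 6284 + 3379 = 9663 m/s.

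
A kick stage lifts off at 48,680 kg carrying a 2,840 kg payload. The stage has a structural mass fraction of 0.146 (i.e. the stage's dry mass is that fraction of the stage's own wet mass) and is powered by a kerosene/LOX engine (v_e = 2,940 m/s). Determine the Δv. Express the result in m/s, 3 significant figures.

Δv ≈ 4790 m/s

Stage wet mass = m₀ − payload = 48,680 − 2,840 = 45,840 kg.
Stage dry mass = ε × stage wet mass = 0.146 × 45,840 = 6,692.64 kg.
Burnout mass m_f = stage dry + payload = 6,692.64 + 2,840 = 9,532.64 kg.
Using Δv = v_e ln(m₀/m_f): Δv = v_e · ln(48,680/9,532.64) = 2940.0 × ln(5.107) = 2940.0 × 1.6305 ≈ 4794 m/s.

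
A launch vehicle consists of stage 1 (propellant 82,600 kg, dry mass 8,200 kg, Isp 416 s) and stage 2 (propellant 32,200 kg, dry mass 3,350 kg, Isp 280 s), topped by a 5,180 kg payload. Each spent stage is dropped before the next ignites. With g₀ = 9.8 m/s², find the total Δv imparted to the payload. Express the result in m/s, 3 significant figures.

Ignition mass of stage 1 = 82,600+8,200 + 32,200+3,350 + 5,180 = 131,530 kg.
Stage 1: m₀ = 131,530 kg, m_f = 131,530 − 82,600 = 48,930 kg; Δv = 416×9.8×ln(2.688) = 4076.8×0.9888 ≈ 4031 m/s.
Stage 2: m₀ = 40,730 kg, m_f = 40,730 − 32,200 = 8,530 kg; Δv = 280×9.8×ln(4.775) = 2744.0×1.5634 ≈ 4290 m/s.
Total Δv = 4031 + 4290 = 8321 m/s.

Δv ≈ 8320 m/s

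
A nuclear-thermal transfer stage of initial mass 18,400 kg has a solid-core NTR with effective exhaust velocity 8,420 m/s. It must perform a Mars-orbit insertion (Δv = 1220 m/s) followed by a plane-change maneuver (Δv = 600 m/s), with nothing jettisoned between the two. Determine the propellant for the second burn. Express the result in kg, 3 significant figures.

propellant for the second burn ≈ 1090 kg

After the first burn: m = 18400 × exp(−1220/8420.0) = 18400 × 0.86511 = 15,918 kg.
After the second burn: m = 15,918 × exp(−600/8420.0) = 15,918 × 0.93122 = 14,823.2 kg.
Second-burn propellant = 15,918 − 14,823.2 = 1,094.8 kg.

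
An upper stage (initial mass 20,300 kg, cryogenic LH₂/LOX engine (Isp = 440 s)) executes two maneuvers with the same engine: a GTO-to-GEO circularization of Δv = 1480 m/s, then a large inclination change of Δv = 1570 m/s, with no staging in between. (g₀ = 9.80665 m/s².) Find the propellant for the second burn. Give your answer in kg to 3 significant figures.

v_e = Isp · g₀ = 440 × 9.80665 = 4314.9 m/s.
After the first burn: m = 20300 × exp(−1480/4314.9) = 20300 × 0.70964 = 14,405.7 kg.
After the second burn: m = 14,405.7 × exp(−1570/4314.9) = 14,405.7 × 0.69499 = 10,011.8 kg.
Second-burn propellant = 14,405.7 − 10,011.8 = 4,393.9 kg.

propellant for the second burn ≈ 4390 kg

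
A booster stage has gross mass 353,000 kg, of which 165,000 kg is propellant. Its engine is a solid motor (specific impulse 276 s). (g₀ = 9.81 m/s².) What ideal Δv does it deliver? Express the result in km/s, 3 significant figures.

v_e = Isp · g₀ = 276 × 9.81 = 2707.6 m/s.
m_f = m₀ − m_prop = 353,000 − 165,000 = 188,000 kg.
Δv = v_e · ln(m₀/m_f) = 2707.6 × ln(1.878) = 2707.6 × 0.6300 ≈ 1705.8 m/s.

Δv ≈ 1.71 km/s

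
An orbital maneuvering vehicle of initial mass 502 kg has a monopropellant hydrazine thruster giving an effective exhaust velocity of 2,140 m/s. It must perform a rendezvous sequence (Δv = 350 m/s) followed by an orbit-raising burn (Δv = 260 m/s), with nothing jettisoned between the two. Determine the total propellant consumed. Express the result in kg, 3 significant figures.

total propellant consumed ≈ 125 kg

After the first burn: m = 502 × exp(−350/2140.0) = 502 × 0.84912 = 426.258 kg.
After the second burn: m = 426.258 × exp(−260/2140.0) = 426.258 × 0.88560 = 377.494 kg.
Total propellant = m₀ − m_final = 502 − 377.494 = 124.506 kg.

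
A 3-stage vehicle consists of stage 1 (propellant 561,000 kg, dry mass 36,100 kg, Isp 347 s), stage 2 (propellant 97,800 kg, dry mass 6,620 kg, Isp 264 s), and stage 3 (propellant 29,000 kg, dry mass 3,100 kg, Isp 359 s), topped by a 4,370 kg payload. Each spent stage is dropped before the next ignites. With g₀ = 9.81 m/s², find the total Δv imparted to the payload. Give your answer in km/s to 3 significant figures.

Δv ≈ 13.5 km/s

Ignition mass of stage 1 = 561,000+36,100 + 97,800+6,620 + 29,000+3,100 + 4,370 = 737,990 kg.
Stage 1: m₀ = 737,990 kg, m_f = 737,990 − 561,000 = 176,990 kg; Δv = 347×9.81×ln(4.17) = 3404.1×1.4278 ≈ 4860 m/s.
Stage 2: m₀ = 140,890 kg, m_f = 140,890 − 97,800 = 43,090 kg; Δv = 264×9.81×ln(3.27) = 2589.8×1.1847 ≈ 3068 m/s.
Stage 3: m₀ = 36,470 kg, m_f = 36,470 − 29,000 = 7,470 kg; Δv = 359×9.81×ln(4.882) = 3521.8×1.5856 ≈ 5584 m/s.
Total Δv = 4860 + 3068 + 5584 = 13512 m/s.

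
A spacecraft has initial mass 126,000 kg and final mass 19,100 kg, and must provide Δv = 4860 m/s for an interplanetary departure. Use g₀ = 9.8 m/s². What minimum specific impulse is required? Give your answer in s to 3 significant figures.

Isp ≈ 263 s

ln(m₀/m_f) = ln(126000/19100) = ln(6.597) = 1.8866.
Rocket equation: v_e = Δv / ln(m₀/m_f) = 4860 / 1.8866 = 2576.1 m/s.
Isp = v_e / g₀ = 2576.1 / 9.8 = 262.9 s.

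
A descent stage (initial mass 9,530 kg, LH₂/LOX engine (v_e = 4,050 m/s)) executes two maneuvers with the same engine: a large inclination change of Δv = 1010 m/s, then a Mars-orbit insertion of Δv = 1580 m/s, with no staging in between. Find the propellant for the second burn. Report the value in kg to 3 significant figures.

After the first burn: m = 9530 × exp(−1010/4050.0) = 9530 × 0.77928 = 7,426.54 kg.
After the second burn: m = 7,426.54 × exp(−1580/4050.0) = 7,426.54 × 0.67697 = 5,027.54 kg.
Second-burn propellant = 7,426.54 − 5,027.54 = 2,399 kg.

propellant for the second burn ≈ 2400 kg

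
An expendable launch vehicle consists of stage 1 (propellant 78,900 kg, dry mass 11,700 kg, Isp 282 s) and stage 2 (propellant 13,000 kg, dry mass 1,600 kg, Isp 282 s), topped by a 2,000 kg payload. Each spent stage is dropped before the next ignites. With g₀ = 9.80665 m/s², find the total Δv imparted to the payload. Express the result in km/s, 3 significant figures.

Ignition mass of stage 1 = 78,900+11,700 + 13,000+1,600 + 2,000 = 107,200 kg.
Stage 1: m₀ = 107,200 kg, m_f = 107,200 − 78,900 = 28,300 kg; Δv = 282×9.80665×ln(3.788) = 2765.5×1.3318 ≈ 3683 m/s.
Stage 2: m₀ = 16,600 kg, m_f = 16,600 − 13,000 = 3,600 kg; Δv = 282×9.80665×ln(4.611) = 2765.5×1.5285 ≈ 4227 m/s.
Total Δv = 3683 + 4227 = 7910 m/s.

Δv ≈ 7.91 km/s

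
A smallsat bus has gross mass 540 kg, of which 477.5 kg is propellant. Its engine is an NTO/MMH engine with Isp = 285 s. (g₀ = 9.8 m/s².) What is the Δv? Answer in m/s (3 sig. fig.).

v_e = Isp · g₀ = 285 × 9.8 = 2793.0 m/s.
m_f = m₀ − m_prop = 540 − 477.5 = 62.5 kg.
By the Tsiolkovsky rocket equation, Δv = v_e · ln(m₀/m_f) = 2793.0 × ln(8.64) = 2793.0 × 2.1564 ≈ 6022.8 m/s.

Δv ≈ 6020 m/s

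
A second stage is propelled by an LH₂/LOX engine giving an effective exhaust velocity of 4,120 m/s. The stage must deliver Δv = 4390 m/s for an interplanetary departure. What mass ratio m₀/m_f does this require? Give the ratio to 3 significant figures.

By the Tsiolkovsky rocket equation, m₀/m_f = exp(Δv / v_e) = exp(4390 / 4120.0) = exp(1.0655) = 2.9024.

mass ratio ≈ 2.90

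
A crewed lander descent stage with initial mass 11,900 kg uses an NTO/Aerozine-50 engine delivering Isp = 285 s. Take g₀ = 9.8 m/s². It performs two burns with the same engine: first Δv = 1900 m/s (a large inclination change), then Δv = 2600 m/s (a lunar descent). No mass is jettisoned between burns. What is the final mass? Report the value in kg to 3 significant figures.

final mass ≈ 2380 kg

v_e = Isp · g₀ = 285 × 9.8 = 2793.0 m/s.
After the first burn: m = 11900 × exp(−1900/2793.0) = 11900 × 0.50648 = 6,027.11 kg.
After the second burn: m = 6,027.11 × exp(−2600/2793.0) = 6,027.11 × 0.39420 = 2,375.89 kg.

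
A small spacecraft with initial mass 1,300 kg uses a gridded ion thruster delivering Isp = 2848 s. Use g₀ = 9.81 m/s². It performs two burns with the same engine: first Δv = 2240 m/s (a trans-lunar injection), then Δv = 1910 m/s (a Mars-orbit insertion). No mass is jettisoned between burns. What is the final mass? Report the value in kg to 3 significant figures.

v_e = Isp · g₀ = 2848 × 9.81 = 27938.9 m/s.
After the first burn: m = 1300 × exp(−2240/27938.9) = 1300 × 0.92295 = 1,199.84 kg.
After the second burn: m = 1,199.84 × exp(−1910/27938.9) = 1,199.84 × 0.93392 = 1,120.55 kg.

final mass ≈ 1120 kg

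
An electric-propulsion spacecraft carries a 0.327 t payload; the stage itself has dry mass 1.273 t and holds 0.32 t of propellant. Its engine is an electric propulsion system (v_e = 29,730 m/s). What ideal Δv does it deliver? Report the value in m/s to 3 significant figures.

Δv ≈ 5420 m/s

m₀ = payload + dry + propellant = 0.327 + 1.273 + 0.32 = 1.92 t.
m_f = payload + dry = 0.327 + 1.273 = 1.6 t.
From the ideal rocket equation, Δv = v_e · ln(m₀/m_f) = 29730.0 × ln(1.2) = 29730.0 × 0.1823 ≈ 5420.4 m/s.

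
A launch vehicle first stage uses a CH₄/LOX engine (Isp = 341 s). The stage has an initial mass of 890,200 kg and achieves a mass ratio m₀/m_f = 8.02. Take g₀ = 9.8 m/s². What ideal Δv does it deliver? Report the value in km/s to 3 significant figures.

v_e = Isp · g₀ = 341 × 9.8 = 3341.8 m/s.
Δv = v_e · ln(8.02) = 3341.8 × 2.0819 ≈ 6957.4 m/s.

Δv ≈ 6.96 km/s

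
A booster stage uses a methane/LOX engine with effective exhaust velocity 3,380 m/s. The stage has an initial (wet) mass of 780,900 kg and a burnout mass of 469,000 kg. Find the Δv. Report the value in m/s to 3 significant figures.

Δv ≈ 1720 m/s

Using Δv = v_e ln(m₀/m_f): Δv = v_e · ln(m₀/m_f) = 3380.0 × ln(1.665) = 3380.0 × 0.5098 ≈ 1723.3 m/s.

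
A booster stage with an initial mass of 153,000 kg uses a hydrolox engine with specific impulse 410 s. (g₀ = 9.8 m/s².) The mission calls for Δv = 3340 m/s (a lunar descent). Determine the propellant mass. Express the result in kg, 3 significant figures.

v_e = Isp · g₀ = 410 × 9.8 = 4018.0 m/s.
Using Δv = v_e ln(m₀/m_f): m₀/m_f = exp(Δv / v_e) = exp(3340 / 4018.0) = exp(0.8313) = 2.2962.
m_f = 153,000 / 2.2962 = 66,631.8 kg, so propellant = m₀ − m_f = 153,000 − 66,631.8 = 86,368.2 kg.

propellant mass ≈ 86400 kg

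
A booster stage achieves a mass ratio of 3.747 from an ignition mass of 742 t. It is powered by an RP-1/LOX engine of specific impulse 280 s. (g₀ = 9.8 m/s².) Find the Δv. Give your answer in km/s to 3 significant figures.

v_e = Isp · g₀ = 280 × 9.8 = 2744.0 m/s.
Rocket equation: Δv = v_e · ln(3.747) = 2744.0 × 1.3210 ≈ 3624.7 m/s.

Δv ≈ 3.62 km/s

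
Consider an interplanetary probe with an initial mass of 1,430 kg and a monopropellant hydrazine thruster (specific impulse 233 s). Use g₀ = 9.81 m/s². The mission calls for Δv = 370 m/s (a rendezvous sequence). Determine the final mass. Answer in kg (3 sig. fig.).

final mass ≈ 1220 kg

v_e = Isp · g₀ = 233 × 9.81 = 2285.7 m/s.
m₀/m_f = exp(Δv / v_e) = exp(370 / 2285.7) = exp(0.1619) = 1.1757.
m_f = m₀ / 1.1757 = 1,430 / 1.1757 = 1,216.3 kg.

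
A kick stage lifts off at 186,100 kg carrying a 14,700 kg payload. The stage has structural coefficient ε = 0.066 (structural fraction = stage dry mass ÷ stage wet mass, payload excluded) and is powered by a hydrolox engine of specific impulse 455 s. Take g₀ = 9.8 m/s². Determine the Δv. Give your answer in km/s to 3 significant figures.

Δv ≈ 8.77 km/s

Stage wet mass = m₀ − payload = 186,100 − 14,700 = 171,400 kg.
Stage dry mass = ε × stage wet mass = 0.066 × 171,400 = 11,312.4 kg.
Burnout mass m_f = stage dry + payload = 11,312.4 + 14,700 = 26,012.4 kg.
v_e = Isp · g₀ = 455 × 9.8 = 4459.0 m/s.
By the Tsiolkovsky rocket equation, Δv = v_e · ln(186,100/26,012.4) = 4459.0 × ln(7.154) = 4459.0 × 1.9677 ≈ 8774 m/s.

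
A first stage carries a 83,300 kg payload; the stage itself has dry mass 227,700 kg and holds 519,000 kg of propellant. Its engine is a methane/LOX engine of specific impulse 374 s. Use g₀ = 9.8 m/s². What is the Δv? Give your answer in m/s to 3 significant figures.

Δv ≈ 3600 m/s

v_e = Isp · g₀ = 374 × 9.8 = 3665.2 m/s.
m₀ = payload + dry + propellant = 83,300 + 227,700 + 519,000 = 830,000 kg.
m_f = payload + dry = 83,300 + 227,700 = 311,000 kg.
Δv = v_e · ln(m₀/m_f) = 3665.2 × ln(2.669) = 3665.2 × 0.9816 ≈ 3597.9 m/s.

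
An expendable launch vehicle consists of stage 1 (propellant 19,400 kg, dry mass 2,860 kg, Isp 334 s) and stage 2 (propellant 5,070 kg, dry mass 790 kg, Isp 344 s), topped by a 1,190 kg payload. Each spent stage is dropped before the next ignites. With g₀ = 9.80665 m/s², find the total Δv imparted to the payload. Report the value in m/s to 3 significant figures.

Δv ≈ 7840 m/s

Ignition mass of stage 1 = 19,400+2,860 + 5,070+790 + 1,190 = 29,310 kg.
Stage 1: m₀ = 29,310 kg, m_f = 29,310 − 19,400 = 9,910 kg; Δv = 334×9.80665×ln(2.958) = 3275.4×1.0844 ≈ 3552 m/s.
Stage 2: m₀ = 7,050 kg, m_f = 7,050 − 5,070 = 1,980 kg; Δv = 344×9.80665×ln(3.561) = 3373.5×1.2699 ≈ 4284 m/s.
Total Δv = 3552 + 4284 = 7836 m/s.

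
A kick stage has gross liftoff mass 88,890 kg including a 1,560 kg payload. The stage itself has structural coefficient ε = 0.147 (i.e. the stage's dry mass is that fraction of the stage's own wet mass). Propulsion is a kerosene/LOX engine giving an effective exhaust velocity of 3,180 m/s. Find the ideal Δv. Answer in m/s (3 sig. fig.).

Δv ≈ 5790 m/s

Stage wet mass = m₀ − payload = 88,890 − 1,560 = 87,330 kg.
Stage dry mass = ε × stage wet mass = 0.147 × 87,330 = 12,837.5 kg.
Burnout mass m_f = stage dry + payload = 12,837.5 + 1,560 = 14,397.5 kg.
Δv = v_e · ln(88,890/14,397.5) = 3180.0 × ln(6.174) = 3180.0 × 1.8203 ≈ 5789 m/s.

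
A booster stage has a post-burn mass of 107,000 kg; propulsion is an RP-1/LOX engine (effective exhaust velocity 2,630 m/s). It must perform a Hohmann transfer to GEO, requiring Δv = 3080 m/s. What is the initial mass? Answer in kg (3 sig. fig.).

m₀/m_f = exp(Δv / v_e) = exp(3080 / 2630.0) = exp(1.1711) = 3.2255.
m₀ = m_f × 3.2255 = 107,000 × 3.2255 = 345,129 kg.

initial mass ≈ 345000 kg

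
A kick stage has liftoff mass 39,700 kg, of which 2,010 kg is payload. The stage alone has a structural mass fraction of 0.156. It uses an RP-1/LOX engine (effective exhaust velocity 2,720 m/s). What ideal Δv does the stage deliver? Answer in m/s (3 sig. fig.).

Δv ≈ 4390 m/s

Stage wet mass = m₀ − payload = 39,700 − 2,010 = 37,690 kg.
Stage dry mass = ε × stage wet mass = 0.156 × 37,690 = 5,879.64 kg.
Burnout mass m_f = stage dry + payload = 5,879.64 + 2,010 = 7,889.64 kg.
Using Δv = v_e ln(m₀/m_f): Δv = v_e · ln(39,700/7,889.64) = 2720.0 × ln(5.032) = 2720.0 × 1.6158 ≈ 4395 m/s.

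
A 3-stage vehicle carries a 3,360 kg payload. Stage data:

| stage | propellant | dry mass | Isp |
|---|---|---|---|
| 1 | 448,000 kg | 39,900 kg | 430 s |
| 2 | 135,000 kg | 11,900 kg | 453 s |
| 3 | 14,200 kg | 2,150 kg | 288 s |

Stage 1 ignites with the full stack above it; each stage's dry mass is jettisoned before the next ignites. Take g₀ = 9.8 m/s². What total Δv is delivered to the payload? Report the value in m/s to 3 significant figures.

Δv ≈ 15800 m/s

Ignition mass of stage 1 = 448,000+39,900 + 135,000+11,900 + 14,200+2,150 + 3,360 = 654,510 kg.
Stage 1: m₀ = 654,510 kg, m_f = 654,510 − 448,000 = 206,510 kg; Δv = 430×9.8×ln(3.169) = 4214.0×1.1535 ≈ 4861 m/s.
Stage 2: m₀ = 166,610 kg, m_f = 166,610 − 135,000 = 31,610 kg; Δv = 453×9.8×ln(5.271) = 4439.4×1.6622 ≈ 7379 m/s.
Stage 3: m₀ = 19,710 kg, m_f = 19,710 − 14,200 = 5,510 kg; Δv = 288×9.8×ln(3.577) = 2822.4×1.2746 ≈ 3597 m/s.
Total Δv = 4861 + 7379 + 3597 = 15837 m/s.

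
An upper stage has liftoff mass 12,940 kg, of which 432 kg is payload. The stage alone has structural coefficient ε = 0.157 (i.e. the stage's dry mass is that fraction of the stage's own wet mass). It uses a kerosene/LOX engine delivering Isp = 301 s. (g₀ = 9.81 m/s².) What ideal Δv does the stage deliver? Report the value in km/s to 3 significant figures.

Δv ≈ 4.98 km/s

Stage wet mass = m₀ − payload = 12,940 − 432 = 12,508 kg.
Stage dry mass = ε × stage wet mass = 0.157 × 12,508 = 1,963.76 kg.
Burnout mass m_f = stage dry + payload = 1,963.76 + 432 = 2,395.76 kg.
v_e = Isp · g₀ = 301 × 9.81 = 2952.8 m/s.
By the Tsiolkovsky rocket equation, Δv = v_e · ln(12,940/2,395.76) = 2952.8 × ln(5.401) = 2952.8 × 1.6866 ≈ 4980 m/s.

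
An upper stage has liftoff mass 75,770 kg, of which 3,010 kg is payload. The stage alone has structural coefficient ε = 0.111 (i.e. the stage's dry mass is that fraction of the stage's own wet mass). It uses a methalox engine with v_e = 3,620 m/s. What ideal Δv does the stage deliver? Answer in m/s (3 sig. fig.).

Δv ≈ 6960 m/s

Stage wet mass = m₀ − payload = 75,770 − 3,010 = 72,760 kg.
Stage dry mass = ε × stage wet mass = 0.111 × 72,760 = 8,076.36 kg.
Burnout mass m_f = stage dry + payload = 8,076.36 + 3,010 = 11,086.36 kg.
Using Δv = v_e ln(m₀/m_f): Δv = v_e · ln(75,770/11,086.36) = 3620.0 × ln(6.835) = 3620.0 × 1.9220 ≈ 6958 m/s.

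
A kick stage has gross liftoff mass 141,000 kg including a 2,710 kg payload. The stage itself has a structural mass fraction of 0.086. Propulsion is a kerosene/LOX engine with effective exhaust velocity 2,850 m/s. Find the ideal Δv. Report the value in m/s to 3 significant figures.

Δv ≈ 6460 m/s

Stage wet mass = m₀ − payload = 141,000 − 2,710 = 138,290 kg.
Stage dry mass = ε × stage wet mass = 0.086 × 138,290 = 11,892.9 kg.
Burnout mass m_f = stage dry + payload = 11,892.9 + 2,710 = 14,602.9 kg.
Δv = v_e · ln(141,000/14,602.9) = 2850.0 × ln(9.656) = 2850.0 × 2.2675 ≈ 6462 m/s.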